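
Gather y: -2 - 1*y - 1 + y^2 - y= y^2 - 2*y - 3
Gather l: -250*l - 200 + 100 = -250*l - 100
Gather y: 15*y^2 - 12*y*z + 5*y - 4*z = 15*y^2 + y*(5 - 12*z) - 4*z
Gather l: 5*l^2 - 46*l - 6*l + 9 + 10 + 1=5*l^2 - 52*l + 20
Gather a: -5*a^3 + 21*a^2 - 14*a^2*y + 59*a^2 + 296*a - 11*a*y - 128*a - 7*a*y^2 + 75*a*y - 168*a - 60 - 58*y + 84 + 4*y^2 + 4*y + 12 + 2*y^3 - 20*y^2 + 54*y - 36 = -5*a^3 + a^2*(80 - 14*y) + a*(-7*y^2 + 64*y) + 2*y^3 - 16*y^2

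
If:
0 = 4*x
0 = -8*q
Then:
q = 0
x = 0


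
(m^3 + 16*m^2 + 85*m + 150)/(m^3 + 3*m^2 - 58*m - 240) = (m + 5)/(m - 8)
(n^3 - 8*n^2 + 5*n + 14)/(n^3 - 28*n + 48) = (n^2 - 6*n - 7)/(n^2 + 2*n - 24)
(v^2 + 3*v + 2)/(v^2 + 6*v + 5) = (v + 2)/(v + 5)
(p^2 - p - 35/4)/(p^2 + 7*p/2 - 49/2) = (p + 5/2)/(p + 7)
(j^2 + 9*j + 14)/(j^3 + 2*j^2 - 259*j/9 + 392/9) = 9*(j + 2)/(9*j^2 - 45*j + 56)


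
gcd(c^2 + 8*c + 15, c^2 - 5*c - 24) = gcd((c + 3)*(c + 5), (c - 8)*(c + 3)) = c + 3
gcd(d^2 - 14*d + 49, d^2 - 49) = d - 7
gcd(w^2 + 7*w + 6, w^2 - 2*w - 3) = w + 1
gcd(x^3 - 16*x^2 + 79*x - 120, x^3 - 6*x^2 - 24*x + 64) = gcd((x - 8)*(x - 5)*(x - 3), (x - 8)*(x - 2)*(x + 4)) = x - 8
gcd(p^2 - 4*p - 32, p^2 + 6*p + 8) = p + 4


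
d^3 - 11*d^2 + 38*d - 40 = (d - 5)*(d - 4)*(d - 2)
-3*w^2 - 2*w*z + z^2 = (-3*w + z)*(w + z)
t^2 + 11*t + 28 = (t + 4)*(t + 7)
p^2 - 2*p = p*(p - 2)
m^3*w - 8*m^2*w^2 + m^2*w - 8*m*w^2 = m*(m - 8*w)*(m*w + w)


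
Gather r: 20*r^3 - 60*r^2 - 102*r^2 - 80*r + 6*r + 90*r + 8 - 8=20*r^3 - 162*r^2 + 16*r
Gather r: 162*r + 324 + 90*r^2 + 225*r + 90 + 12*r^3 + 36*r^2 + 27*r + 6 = 12*r^3 + 126*r^2 + 414*r + 420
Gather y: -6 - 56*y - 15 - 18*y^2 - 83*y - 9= -18*y^2 - 139*y - 30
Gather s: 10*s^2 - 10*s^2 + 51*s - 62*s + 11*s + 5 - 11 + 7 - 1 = 0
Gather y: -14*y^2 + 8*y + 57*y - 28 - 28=-14*y^2 + 65*y - 56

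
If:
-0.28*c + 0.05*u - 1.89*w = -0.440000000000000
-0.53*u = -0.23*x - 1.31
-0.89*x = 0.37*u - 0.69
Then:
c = 1.99624127668309 - 6.75*w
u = 2.38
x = -0.21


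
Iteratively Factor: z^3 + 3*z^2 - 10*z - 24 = (z + 2)*(z^2 + z - 12) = (z + 2)*(z + 4)*(z - 3)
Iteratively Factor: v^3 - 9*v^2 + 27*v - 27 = (v - 3)*(v^2 - 6*v + 9) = (v - 3)^2*(v - 3)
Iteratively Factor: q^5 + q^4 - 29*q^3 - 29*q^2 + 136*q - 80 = (q + 4)*(q^4 - 3*q^3 - 17*q^2 + 39*q - 20) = (q - 1)*(q + 4)*(q^3 - 2*q^2 - 19*q + 20) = (q - 1)^2*(q + 4)*(q^2 - q - 20) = (q - 5)*(q - 1)^2*(q + 4)*(q + 4)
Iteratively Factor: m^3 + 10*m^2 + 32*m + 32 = (m + 4)*(m^2 + 6*m + 8) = (m + 2)*(m + 4)*(m + 4)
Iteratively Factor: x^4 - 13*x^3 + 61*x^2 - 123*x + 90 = (x - 2)*(x^3 - 11*x^2 + 39*x - 45) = (x - 3)*(x - 2)*(x^2 - 8*x + 15) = (x - 5)*(x - 3)*(x - 2)*(x - 3)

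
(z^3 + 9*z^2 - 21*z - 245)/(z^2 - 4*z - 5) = (z^2 + 14*z + 49)/(z + 1)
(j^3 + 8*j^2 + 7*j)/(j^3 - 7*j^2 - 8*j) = (j + 7)/(j - 8)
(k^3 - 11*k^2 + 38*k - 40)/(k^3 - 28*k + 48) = (k - 5)/(k + 6)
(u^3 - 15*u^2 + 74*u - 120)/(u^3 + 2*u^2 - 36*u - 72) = (u^2 - 9*u + 20)/(u^2 + 8*u + 12)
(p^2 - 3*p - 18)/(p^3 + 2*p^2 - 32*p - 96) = (p + 3)/(p^2 + 8*p + 16)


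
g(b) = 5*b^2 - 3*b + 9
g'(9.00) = 87.00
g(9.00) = 387.00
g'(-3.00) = -33.00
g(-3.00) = 63.00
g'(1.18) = 8.80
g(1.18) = 12.42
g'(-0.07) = -3.70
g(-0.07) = 9.23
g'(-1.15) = -14.50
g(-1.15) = 19.06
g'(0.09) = -2.10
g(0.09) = 8.77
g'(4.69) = 43.90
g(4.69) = 104.91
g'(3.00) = 27.00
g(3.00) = 45.00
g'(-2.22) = -25.20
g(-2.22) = 40.30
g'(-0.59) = -8.90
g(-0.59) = 12.51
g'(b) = 10*b - 3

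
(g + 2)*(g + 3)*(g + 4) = g^3 + 9*g^2 + 26*g + 24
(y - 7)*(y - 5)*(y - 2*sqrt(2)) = y^3 - 12*y^2 - 2*sqrt(2)*y^2 + 24*sqrt(2)*y + 35*y - 70*sqrt(2)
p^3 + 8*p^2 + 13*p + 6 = (p + 1)^2*(p + 6)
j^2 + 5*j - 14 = (j - 2)*(j + 7)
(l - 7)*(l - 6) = l^2 - 13*l + 42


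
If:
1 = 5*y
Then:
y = 1/5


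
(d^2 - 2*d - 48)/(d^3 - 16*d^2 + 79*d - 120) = (d + 6)/(d^2 - 8*d + 15)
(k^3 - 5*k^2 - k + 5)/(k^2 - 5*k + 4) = (k^2 - 4*k - 5)/(k - 4)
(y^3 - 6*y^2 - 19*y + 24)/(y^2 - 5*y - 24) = y - 1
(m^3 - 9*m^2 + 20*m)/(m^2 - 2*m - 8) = m*(m - 5)/(m + 2)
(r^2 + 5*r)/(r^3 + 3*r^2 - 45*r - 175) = r/(r^2 - 2*r - 35)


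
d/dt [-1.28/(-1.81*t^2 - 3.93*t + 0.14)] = (-4.6336*t - 5.0304)/(1.81*t^2 + 3.93*t - 0.14)^2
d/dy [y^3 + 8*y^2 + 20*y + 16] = 3*y^2 + 16*y + 20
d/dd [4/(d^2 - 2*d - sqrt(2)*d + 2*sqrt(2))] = 4*(-2*d + sqrt(2) + 2)/(d^2 - 2*d - sqrt(2)*d + 2*sqrt(2))^2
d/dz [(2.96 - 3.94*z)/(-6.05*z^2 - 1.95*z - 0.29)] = (-23.837*z^2 + 35.816*z + 6.9146)/(36.6025*z^4 + 23.595*z^3 + 7.3115*z^2 + 1.131*z + 0.0841)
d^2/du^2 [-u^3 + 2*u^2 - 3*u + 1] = 4 - 6*u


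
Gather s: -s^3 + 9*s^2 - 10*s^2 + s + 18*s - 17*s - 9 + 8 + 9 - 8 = -s^3 - s^2 + 2*s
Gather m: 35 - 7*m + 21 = 56 - 7*m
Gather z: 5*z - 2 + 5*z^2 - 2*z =5*z^2 + 3*z - 2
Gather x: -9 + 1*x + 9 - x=0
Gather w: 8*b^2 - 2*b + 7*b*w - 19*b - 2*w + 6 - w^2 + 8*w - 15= 8*b^2 - 21*b - w^2 + w*(7*b + 6) - 9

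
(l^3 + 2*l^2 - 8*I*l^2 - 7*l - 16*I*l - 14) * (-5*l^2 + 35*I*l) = -5*l^5 - 10*l^4 + 75*I*l^4 + 315*l^3 + 150*I*l^3 + 630*l^2 - 245*I*l^2 - 490*I*l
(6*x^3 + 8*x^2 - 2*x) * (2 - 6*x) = -36*x^4 - 36*x^3 + 28*x^2 - 4*x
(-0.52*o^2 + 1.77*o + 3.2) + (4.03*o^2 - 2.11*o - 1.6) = 3.51*o^2 - 0.34*o + 1.6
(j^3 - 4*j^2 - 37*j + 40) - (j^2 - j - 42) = j^3 - 5*j^2 - 36*j + 82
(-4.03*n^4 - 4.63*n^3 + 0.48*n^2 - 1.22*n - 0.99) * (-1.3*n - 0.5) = 5.239*n^5 + 8.034*n^4 + 1.691*n^3 + 1.346*n^2 + 1.897*n + 0.495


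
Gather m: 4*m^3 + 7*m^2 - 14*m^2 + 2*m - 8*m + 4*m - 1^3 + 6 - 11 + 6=4*m^3 - 7*m^2 - 2*m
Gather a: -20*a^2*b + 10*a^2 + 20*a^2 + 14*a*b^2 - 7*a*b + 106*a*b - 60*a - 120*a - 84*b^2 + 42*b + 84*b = a^2*(30 - 20*b) + a*(14*b^2 + 99*b - 180) - 84*b^2 + 126*b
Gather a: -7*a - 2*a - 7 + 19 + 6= 18 - 9*a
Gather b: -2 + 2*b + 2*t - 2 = 2*b + 2*t - 4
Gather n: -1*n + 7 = 7 - n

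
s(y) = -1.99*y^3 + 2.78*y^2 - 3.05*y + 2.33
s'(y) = -5.97*y^2 + 5.56*y - 3.05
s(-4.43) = 243.41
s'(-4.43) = -144.84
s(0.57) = 1.13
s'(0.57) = -1.82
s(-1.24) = 14.18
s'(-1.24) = -19.12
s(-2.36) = 51.17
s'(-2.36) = -49.42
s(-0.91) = 8.91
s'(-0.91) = -13.05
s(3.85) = -81.77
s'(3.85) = -70.13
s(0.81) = 0.63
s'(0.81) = -2.46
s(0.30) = 1.61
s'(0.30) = -1.92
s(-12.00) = 3877.97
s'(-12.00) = -929.45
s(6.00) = -345.73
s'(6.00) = -184.61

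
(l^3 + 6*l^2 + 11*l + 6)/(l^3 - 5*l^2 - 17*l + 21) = (l^2 + 3*l + 2)/(l^2 - 8*l + 7)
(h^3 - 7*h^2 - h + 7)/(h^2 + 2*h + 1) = (h^2 - 8*h + 7)/(h + 1)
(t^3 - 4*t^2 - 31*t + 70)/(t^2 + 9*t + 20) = (t^2 - 9*t + 14)/(t + 4)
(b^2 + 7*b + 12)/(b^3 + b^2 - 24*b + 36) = (b^2 + 7*b + 12)/(b^3 + b^2 - 24*b + 36)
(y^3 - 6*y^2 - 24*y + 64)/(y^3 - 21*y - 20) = (y^2 - 10*y + 16)/(y^2 - 4*y - 5)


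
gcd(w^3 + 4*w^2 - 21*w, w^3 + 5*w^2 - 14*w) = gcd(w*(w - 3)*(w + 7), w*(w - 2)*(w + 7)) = w^2 + 7*w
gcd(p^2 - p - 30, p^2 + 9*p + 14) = 1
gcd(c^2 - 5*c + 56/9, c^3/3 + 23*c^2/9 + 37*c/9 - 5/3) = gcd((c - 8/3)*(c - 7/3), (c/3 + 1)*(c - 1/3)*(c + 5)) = 1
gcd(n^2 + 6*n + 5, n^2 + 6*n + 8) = 1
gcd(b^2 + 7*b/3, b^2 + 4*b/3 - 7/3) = b + 7/3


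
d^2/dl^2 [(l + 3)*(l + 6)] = 2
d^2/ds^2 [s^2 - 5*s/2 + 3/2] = 2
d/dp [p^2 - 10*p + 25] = 2*p - 10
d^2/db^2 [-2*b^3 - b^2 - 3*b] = -12*b - 2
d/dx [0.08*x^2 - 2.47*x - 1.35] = 0.16*x - 2.47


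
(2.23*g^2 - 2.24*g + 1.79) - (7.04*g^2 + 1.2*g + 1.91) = -4.81*g^2 - 3.44*g - 0.12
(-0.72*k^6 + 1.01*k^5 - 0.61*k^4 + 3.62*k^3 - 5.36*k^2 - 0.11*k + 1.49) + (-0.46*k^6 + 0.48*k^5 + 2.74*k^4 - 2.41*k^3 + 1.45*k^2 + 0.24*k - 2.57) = -1.18*k^6 + 1.49*k^5 + 2.13*k^4 + 1.21*k^3 - 3.91*k^2 + 0.13*k - 1.08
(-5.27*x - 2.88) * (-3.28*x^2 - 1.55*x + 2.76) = 17.2856*x^3 + 17.6149*x^2 - 10.0812*x - 7.9488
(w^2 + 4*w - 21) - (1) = w^2 + 4*w - 22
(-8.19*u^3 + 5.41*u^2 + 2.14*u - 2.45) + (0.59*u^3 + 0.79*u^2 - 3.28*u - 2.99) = -7.6*u^3 + 6.2*u^2 - 1.14*u - 5.44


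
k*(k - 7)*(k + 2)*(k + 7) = k^4 + 2*k^3 - 49*k^2 - 98*k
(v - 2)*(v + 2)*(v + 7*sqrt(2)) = v^3 + 7*sqrt(2)*v^2 - 4*v - 28*sqrt(2)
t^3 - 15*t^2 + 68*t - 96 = (t - 8)*(t - 4)*(t - 3)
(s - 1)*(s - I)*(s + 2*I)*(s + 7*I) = s^4 - s^3 + 8*I*s^3 - 5*s^2 - 8*I*s^2 + 5*s + 14*I*s - 14*I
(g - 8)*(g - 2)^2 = g^3 - 12*g^2 + 36*g - 32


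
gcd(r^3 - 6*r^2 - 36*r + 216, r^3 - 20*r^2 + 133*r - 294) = r - 6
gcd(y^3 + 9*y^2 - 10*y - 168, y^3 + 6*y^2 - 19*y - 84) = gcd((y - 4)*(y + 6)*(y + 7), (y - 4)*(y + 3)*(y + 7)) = y^2 + 3*y - 28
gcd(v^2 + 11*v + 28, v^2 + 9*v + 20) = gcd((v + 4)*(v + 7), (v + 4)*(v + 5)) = v + 4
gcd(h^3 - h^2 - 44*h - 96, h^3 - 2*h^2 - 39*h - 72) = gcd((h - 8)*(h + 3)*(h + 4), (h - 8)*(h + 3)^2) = h^2 - 5*h - 24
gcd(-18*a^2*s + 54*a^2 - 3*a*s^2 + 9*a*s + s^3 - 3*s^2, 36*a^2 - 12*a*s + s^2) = -6*a + s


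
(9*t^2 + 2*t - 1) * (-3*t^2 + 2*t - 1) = -27*t^4 + 12*t^3 - 2*t^2 - 4*t + 1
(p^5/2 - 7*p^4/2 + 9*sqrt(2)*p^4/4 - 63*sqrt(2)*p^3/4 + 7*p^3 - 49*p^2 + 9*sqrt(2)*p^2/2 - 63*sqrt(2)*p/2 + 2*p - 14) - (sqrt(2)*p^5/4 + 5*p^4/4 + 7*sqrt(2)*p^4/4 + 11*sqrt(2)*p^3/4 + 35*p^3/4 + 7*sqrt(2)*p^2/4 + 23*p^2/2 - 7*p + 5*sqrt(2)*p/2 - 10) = -sqrt(2)*p^5/4 + p^5/2 - 19*p^4/4 + sqrt(2)*p^4/2 - 37*sqrt(2)*p^3/2 - 7*p^3/4 - 121*p^2/2 + 11*sqrt(2)*p^2/4 - 34*sqrt(2)*p + 9*p - 4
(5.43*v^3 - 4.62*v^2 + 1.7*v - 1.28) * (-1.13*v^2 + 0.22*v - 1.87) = -6.1359*v^5 + 6.4152*v^4 - 13.0915*v^3 + 10.4598*v^2 - 3.4606*v + 2.3936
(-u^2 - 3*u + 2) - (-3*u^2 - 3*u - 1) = 2*u^2 + 3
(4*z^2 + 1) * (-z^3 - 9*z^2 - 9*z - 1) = -4*z^5 - 36*z^4 - 37*z^3 - 13*z^2 - 9*z - 1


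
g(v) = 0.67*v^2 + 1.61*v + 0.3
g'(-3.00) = -2.41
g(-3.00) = 1.50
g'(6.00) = 9.65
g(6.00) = 34.08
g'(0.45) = 2.21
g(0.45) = 1.16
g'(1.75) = 3.96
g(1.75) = 5.17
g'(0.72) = 2.57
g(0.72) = 1.81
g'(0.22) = 1.90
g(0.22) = 0.69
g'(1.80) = 4.02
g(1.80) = 5.37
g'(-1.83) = -0.84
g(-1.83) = -0.40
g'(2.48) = 4.93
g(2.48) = 8.41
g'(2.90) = 5.50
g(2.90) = 10.60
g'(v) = 1.34*v + 1.61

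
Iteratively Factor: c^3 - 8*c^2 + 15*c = (c)*(c^2 - 8*c + 15) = c*(c - 3)*(c - 5)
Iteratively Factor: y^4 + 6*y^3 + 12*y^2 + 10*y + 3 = (y + 1)*(y^3 + 5*y^2 + 7*y + 3) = (y + 1)^2*(y^2 + 4*y + 3) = (y + 1)^3*(y + 3)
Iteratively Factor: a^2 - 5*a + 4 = (a - 1)*(a - 4)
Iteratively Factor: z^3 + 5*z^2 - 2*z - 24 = (z + 4)*(z^2 + z - 6) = (z - 2)*(z + 4)*(z + 3)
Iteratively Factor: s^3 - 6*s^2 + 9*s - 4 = (s - 1)*(s^2 - 5*s + 4) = (s - 1)^2*(s - 4)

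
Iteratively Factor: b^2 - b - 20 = (b + 4)*(b - 5)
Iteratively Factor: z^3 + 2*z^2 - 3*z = (z - 1)*(z^2 + 3*z) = z*(z - 1)*(z + 3)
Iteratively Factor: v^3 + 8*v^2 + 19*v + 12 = (v + 3)*(v^2 + 5*v + 4) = (v + 1)*(v + 3)*(v + 4)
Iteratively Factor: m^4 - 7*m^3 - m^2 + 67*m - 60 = (m + 3)*(m^3 - 10*m^2 + 29*m - 20) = (m - 1)*(m + 3)*(m^2 - 9*m + 20) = (m - 4)*(m - 1)*(m + 3)*(m - 5)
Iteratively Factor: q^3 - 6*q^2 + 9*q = (q - 3)*(q^2 - 3*q) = q*(q - 3)*(q - 3)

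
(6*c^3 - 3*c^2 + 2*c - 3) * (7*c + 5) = 42*c^4 + 9*c^3 - c^2 - 11*c - 15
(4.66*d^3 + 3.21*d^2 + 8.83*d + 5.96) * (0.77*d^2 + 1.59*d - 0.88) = 3.5882*d^5 + 9.8811*d^4 + 7.8022*d^3 + 15.8041*d^2 + 1.706*d - 5.2448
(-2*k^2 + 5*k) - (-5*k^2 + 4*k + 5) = 3*k^2 + k - 5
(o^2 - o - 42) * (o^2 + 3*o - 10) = o^4 + 2*o^3 - 55*o^2 - 116*o + 420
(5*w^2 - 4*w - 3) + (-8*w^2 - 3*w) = -3*w^2 - 7*w - 3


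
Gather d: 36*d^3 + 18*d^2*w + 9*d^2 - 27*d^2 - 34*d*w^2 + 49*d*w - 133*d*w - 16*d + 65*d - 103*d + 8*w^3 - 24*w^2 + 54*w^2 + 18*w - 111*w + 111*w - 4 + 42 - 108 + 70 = 36*d^3 + d^2*(18*w - 18) + d*(-34*w^2 - 84*w - 54) + 8*w^3 + 30*w^2 + 18*w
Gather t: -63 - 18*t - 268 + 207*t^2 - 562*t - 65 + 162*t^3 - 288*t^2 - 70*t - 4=162*t^3 - 81*t^2 - 650*t - 400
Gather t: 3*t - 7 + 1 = 3*t - 6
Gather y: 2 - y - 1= 1 - y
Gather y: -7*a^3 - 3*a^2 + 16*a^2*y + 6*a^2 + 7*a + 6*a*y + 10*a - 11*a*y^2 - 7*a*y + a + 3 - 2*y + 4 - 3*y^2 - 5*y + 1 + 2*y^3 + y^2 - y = -7*a^3 + 3*a^2 + 18*a + 2*y^3 + y^2*(-11*a - 2) + y*(16*a^2 - a - 8) + 8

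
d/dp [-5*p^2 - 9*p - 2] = -10*p - 9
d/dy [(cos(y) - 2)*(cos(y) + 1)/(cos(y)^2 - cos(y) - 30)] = 28*(-sin(y) + sin(2*y))/((cos(y) - 6)^2*(cos(y) + 5)^2)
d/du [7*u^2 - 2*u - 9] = 14*u - 2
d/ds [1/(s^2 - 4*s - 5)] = 2*(2 - s)/(-s^2 + 4*s + 5)^2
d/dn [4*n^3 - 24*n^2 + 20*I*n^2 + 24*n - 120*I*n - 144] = 12*n^2 + n*(-48 + 40*I) + 24 - 120*I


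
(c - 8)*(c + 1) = c^2 - 7*c - 8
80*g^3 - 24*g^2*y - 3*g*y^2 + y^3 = (-4*g + y)^2*(5*g + y)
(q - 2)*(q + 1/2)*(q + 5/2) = q^3 + q^2 - 19*q/4 - 5/2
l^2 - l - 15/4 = (l - 5/2)*(l + 3/2)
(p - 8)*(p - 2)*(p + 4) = p^3 - 6*p^2 - 24*p + 64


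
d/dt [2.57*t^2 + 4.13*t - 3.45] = 5.14*t + 4.13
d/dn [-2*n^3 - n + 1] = -6*n^2 - 1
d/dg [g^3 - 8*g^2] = g*(3*g - 16)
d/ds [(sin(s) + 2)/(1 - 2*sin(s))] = 5*cos(s)/(2*sin(s) - 1)^2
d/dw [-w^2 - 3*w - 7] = -2*w - 3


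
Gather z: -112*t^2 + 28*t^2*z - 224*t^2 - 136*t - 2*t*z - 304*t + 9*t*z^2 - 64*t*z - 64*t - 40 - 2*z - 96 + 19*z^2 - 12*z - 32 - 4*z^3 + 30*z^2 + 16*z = -336*t^2 - 504*t - 4*z^3 + z^2*(9*t + 49) + z*(28*t^2 - 66*t + 2) - 168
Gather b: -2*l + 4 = 4 - 2*l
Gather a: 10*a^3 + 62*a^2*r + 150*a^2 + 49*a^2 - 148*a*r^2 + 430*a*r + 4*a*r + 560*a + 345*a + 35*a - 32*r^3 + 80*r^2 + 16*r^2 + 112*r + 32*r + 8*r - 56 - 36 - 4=10*a^3 + a^2*(62*r + 199) + a*(-148*r^2 + 434*r + 940) - 32*r^3 + 96*r^2 + 152*r - 96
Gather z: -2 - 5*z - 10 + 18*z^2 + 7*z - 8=18*z^2 + 2*z - 20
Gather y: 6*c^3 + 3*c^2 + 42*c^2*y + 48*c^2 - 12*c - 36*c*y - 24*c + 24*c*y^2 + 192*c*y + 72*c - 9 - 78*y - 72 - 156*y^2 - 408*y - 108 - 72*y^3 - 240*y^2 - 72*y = 6*c^3 + 51*c^2 + 36*c - 72*y^3 + y^2*(24*c - 396) + y*(42*c^2 + 156*c - 558) - 189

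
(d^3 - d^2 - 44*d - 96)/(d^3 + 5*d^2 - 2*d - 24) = (d - 8)/(d - 2)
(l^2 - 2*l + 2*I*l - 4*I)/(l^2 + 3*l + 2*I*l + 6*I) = (l - 2)/(l + 3)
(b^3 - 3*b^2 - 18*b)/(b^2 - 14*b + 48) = b*(b + 3)/(b - 8)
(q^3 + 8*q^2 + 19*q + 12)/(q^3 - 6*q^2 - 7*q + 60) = (q^2 + 5*q + 4)/(q^2 - 9*q + 20)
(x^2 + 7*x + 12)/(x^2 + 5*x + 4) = (x + 3)/(x + 1)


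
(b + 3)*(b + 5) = b^2 + 8*b + 15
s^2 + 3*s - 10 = (s - 2)*(s + 5)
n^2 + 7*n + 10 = (n + 2)*(n + 5)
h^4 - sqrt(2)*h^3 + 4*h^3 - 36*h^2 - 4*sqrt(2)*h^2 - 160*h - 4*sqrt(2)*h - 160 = (h + 2)^2*(h - 5*sqrt(2))*(h + 4*sqrt(2))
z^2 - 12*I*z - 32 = (z - 8*I)*(z - 4*I)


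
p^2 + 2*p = p*(p + 2)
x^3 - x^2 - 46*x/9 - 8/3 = (x - 3)*(x + 2/3)*(x + 4/3)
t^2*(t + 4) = t^3 + 4*t^2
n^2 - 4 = (n - 2)*(n + 2)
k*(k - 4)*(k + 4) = k^3 - 16*k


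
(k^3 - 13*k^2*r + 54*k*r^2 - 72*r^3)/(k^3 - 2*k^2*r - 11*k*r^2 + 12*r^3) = (-k^2 + 9*k*r - 18*r^2)/(-k^2 - 2*k*r + 3*r^2)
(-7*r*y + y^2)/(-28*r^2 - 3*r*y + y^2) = y/(4*r + y)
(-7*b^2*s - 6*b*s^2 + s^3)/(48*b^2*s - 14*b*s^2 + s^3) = (-7*b^2 - 6*b*s + s^2)/(48*b^2 - 14*b*s + s^2)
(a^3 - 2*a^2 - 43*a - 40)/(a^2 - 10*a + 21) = (a^3 - 2*a^2 - 43*a - 40)/(a^2 - 10*a + 21)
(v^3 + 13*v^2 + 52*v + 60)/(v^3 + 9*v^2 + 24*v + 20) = (v + 6)/(v + 2)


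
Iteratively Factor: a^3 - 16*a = (a)*(a^2 - 16) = a*(a - 4)*(a + 4)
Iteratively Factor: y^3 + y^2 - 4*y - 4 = (y + 1)*(y^2 - 4) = (y - 2)*(y + 1)*(y + 2)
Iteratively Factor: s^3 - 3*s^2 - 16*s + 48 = (s - 3)*(s^2 - 16) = (s - 3)*(s + 4)*(s - 4)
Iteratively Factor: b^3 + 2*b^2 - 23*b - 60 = (b + 3)*(b^2 - b - 20) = (b + 3)*(b + 4)*(b - 5)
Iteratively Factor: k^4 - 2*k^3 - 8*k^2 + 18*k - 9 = (k - 1)*(k^3 - k^2 - 9*k + 9) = (k - 1)^2*(k^2 - 9) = (k - 3)*(k - 1)^2*(k + 3)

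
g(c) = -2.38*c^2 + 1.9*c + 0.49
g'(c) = 1.9 - 4.76*c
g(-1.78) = -10.43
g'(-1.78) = 10.37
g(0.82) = 0.45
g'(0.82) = -2.00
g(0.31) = 0.85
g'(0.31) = 0.42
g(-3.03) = -27.12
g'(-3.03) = 16.32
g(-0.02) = 0.45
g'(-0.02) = 2.00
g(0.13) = 0.70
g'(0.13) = 1.28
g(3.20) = -17.80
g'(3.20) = -13.33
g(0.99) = 0.04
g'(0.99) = -2.81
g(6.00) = -73.79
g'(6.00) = -26.66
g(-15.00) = -563.51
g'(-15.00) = 73.30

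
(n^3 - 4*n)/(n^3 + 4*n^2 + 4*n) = (n - 2)/(n + 2)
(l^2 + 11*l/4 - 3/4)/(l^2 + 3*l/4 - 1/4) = (l + 3)/(l + 1)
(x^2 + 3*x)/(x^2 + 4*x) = (x + 3)/(x + 4)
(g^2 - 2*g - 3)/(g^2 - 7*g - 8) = (g - 3)/(g - 8)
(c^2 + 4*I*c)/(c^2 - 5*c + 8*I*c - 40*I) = c*(c + 4*I)/(c^2 + c*(-5 + 8*I) - 40*I)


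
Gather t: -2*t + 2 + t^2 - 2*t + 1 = t^2 - 4*t + 3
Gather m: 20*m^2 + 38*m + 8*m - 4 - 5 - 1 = 20*m^2 + 46*m - 10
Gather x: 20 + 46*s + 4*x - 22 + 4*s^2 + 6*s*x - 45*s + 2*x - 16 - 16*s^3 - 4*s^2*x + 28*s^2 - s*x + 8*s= -16*s^3 + 32*s^2 + 9*s + x*(-4*s^2 + 5*s + 6) - 18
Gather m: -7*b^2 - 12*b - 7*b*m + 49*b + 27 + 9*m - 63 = -7*b^2 + 37*b + m*(9 - 7*b) - 36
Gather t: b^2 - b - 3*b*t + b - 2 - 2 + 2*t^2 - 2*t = b^2 + 2*t^2 + t*(-3*b - 2) - 4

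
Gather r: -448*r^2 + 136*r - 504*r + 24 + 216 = -448*r^2 - 368*r + 240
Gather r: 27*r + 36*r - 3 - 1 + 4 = 63*r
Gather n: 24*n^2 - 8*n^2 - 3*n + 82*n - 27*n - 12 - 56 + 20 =16*n^2 + 52*n - 48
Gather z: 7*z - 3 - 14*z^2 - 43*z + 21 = -14*z^2 - 36*z + 18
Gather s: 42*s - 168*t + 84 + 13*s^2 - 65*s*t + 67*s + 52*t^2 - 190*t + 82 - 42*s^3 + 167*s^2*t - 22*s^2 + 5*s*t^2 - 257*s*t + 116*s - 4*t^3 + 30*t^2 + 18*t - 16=-42*s^3 + s^2*(167*t - 9) + s*(5*t^2 - 322*t + 225) - 4*t^3 + 82*t^2 - 340*t + 150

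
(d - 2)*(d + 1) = d^2 - d - 2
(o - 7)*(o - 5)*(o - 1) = o^3 - 13*o^2 + 47*o - 35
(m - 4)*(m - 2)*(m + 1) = m^3 - 5*m^2 + 2*m + 8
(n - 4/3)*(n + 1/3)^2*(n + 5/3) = n^4 + n^3 - 17*n^2/9 - 13*n/9 - 20/81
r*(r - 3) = r^2 - 3*r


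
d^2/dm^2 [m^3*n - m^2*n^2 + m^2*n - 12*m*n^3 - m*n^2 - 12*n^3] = 2*n*(3*m - n + 1)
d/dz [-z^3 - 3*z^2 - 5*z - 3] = -3*z^2 - 6*z - 5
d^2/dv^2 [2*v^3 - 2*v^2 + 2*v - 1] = 12*v - 4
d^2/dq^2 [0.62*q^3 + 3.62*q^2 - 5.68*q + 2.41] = 3.72*q + 7.24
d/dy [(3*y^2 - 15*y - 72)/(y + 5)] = 3*(y^2 + 10*y - 1)/(y^2 + 10*y + 25)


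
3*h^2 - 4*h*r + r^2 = (-3*h + r)*(-h + r)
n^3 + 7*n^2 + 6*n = n*(n + 1)*(n + 6)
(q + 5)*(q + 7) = q^2 + 12*q + 35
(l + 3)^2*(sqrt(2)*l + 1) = sqrt(2)*l^3 + l^2 + 6*sqrt(2)*l^2 + 6*l + 9*sqrt(2)*l + 9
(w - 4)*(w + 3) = w^2 - w - 12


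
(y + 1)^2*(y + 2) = y^3 + 4*y^2 + 5*y + 2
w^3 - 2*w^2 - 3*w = w*(w - 3)*(w + 1)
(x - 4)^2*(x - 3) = x^3 - 11*x^2 + 40*x - 48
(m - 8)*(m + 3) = m^2 - 5*m - 24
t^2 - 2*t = t*(t - 2)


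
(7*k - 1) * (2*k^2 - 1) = 14*k^3 - 2*k^2 - 7*k + 1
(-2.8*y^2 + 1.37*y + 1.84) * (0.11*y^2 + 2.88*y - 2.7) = -0.308*y^4 - 7.9133*y^3 + 11.708*y^2 + 1.6002*y - 4.968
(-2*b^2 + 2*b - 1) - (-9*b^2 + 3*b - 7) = 7*b^2 - b + 6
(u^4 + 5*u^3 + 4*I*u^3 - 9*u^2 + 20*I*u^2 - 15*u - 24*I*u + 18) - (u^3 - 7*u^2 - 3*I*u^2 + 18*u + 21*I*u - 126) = u^4 + 4*u^3 + 4*I*u^3 - 2*u^2 + 23*I*u^2 - 33*u - 45*I*u + 144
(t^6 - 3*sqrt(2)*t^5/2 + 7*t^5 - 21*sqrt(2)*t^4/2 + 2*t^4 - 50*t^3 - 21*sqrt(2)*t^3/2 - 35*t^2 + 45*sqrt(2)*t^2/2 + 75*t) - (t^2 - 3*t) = t^6 - 3*sqrt(2)*t^5/2 + 7*t^5 - 21*sqrt(2)*t^4/2 + 2*t^4 - 50*t^3 - 21*sqrt(2)*t^3/2 - 36*t^2 + 45*sqrt(2)*t^2/2 + 78*t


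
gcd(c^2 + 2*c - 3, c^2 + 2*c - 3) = c^2 + 2*c - 3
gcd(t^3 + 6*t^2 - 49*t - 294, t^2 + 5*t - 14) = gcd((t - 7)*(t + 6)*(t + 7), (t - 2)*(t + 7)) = t + 7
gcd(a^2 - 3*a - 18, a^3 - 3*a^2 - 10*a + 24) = a + 3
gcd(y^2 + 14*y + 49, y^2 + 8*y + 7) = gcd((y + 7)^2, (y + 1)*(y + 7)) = y + 7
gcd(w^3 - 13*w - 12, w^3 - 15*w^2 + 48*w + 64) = w + 1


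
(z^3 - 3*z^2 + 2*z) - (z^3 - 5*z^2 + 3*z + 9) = 2*z^2 - z - 9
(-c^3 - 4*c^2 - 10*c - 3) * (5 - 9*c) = 9*c^4 + 31*c^3 + 70*c^2 - 23*c - 15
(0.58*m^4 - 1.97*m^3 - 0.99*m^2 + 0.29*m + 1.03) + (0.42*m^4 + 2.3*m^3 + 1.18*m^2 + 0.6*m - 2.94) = 1.0*m^4 + 0.33*m^3 + 0.19*m^2 + 0.89*m - 1.91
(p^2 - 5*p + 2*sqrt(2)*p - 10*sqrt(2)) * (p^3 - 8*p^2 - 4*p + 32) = p^5 - 13*p^4 + 2*sqrt(2)*p^4 - 26*sqrt(2)*p^3 + 36*p^3 + 52*p^2 + 72*sqrt(2)*p^2 - 160*p + 104*sqrt(2)*p - 320*sqrt(2)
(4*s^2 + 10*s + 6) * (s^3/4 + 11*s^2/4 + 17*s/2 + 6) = s^5 + 27*s^4/2 + 63*s^3 + 251*s^2/2 + 111*s + 36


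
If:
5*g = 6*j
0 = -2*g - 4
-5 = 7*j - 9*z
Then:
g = -2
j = -5/3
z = -20/27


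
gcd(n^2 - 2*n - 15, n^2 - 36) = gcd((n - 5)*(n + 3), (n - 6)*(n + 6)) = 1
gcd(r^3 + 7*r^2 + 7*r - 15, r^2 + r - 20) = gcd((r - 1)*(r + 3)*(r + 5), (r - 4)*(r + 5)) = r + 5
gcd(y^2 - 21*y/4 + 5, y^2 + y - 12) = 1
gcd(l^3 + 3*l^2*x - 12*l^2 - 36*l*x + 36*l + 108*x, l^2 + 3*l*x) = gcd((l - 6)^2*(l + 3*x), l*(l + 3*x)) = l + 3*x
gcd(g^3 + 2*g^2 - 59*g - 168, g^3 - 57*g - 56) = g^2 - g - 56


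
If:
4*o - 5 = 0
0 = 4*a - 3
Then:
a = 3/4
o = 5/4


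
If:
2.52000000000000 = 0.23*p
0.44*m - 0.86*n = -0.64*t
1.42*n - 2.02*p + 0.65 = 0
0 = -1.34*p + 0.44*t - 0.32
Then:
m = -20.02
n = 15.13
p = 10.96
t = 34.09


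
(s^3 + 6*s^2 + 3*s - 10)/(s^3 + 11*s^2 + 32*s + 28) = (s^2 + 4*s - 5)/(s^2 + 9*s + 14)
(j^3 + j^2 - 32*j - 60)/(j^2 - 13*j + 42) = (j^2 + 7*j + 10)/(j - 7)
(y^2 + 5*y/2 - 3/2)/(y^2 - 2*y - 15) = (y - 1/2)/(y - 5)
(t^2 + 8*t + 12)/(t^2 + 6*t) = (t + 2)/t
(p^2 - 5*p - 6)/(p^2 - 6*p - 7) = (p - 6)/(p - 7)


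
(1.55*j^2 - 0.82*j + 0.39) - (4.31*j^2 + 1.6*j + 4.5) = -2.76*j^2 - 2.42*j - 4.11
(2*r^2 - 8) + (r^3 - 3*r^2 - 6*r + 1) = r^3 - r^2 - 6*r - 7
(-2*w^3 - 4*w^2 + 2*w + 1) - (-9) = -2*w^3 - 4*w^2 + 2*w + 10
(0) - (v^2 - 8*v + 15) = -v^2 + 8*v - 15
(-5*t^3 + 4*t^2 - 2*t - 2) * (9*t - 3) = -45*t^4 + 51*t^3 - 30*t^2 - 12*t + 6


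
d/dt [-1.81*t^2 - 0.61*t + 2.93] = -3.62*t - 0.61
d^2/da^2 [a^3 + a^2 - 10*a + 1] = 6*a + 2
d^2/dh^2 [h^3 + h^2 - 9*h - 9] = 6*h + 2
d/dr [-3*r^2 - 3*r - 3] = -6*r - 3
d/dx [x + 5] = 1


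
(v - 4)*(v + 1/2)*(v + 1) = v^3 - 5*v^2/2 - 11*v/2 - 2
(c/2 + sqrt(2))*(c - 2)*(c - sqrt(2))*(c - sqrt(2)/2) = c^4/2 - c^3 + sqrt(2)*c^3/4 - 5*c^2/2 - sqrt(2)*c^2/2 + sqrt(2)*c + 5*c - 2*sqrt(2)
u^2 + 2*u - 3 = (u - 1)*(u + 3)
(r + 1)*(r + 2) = r^2 + 3*r + 2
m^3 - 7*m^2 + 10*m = m*(m - 5)*(m - 2)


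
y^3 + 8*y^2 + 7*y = y*(y + 1)*(y + 7)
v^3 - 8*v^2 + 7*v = v*(v - 7)*(v - 1)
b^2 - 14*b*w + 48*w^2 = (b - 8*w)*(b - 6*w)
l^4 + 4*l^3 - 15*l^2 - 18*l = l*(l - 3)*(l + 1)*(l + 6)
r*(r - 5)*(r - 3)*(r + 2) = r^4 - 6*r^3 - r^2 + 30*r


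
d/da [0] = 0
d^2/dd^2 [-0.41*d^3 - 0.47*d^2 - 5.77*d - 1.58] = -2.46*d - 0.94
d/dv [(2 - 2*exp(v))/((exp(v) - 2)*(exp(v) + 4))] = 2*(exp(2*v) - 2*exp(v) + 6)*exp(v)/(exp(4*v) + 4*exp(3*v) - 12*exp(2*v) - 32*exp(v) + 64)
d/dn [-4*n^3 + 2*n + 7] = 2 - 12*n^2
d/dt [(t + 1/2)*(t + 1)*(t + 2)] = 3*t^2 + 7*t + 7/2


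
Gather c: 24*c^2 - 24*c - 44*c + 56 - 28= 24*c^2 - 68*c + 28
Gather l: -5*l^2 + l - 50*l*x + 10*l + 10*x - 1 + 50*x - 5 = -5*l^2 + l*(11 - 50*x) + 60*x - 6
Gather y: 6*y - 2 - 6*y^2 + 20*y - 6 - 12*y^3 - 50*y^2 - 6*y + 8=-12*y^3 - 56*y^2 + 20*y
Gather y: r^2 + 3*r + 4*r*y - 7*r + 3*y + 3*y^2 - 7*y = r^2 - 4*r + 3*y^2 + y*(4*r - 4)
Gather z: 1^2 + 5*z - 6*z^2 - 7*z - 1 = -6*z^2 - 2*z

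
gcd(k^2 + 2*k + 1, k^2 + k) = k + 1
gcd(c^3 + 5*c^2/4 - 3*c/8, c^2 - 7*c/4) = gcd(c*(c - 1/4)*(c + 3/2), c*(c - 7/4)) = c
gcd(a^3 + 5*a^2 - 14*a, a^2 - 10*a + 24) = 1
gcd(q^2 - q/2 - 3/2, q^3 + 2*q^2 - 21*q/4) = q - 3/2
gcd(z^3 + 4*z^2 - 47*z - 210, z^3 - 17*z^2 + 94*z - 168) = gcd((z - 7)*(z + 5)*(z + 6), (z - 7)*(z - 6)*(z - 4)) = z - 7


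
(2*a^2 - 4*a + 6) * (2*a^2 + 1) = 4*a^4 - 8*a^3 + 14*a^2 - 4*a + 6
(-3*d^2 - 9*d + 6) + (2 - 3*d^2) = -6*d^2 - 9*d + 8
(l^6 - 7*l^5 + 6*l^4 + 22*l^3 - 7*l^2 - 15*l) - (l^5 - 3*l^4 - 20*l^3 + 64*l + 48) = l^6 - 8*l^5 + 9*l^4 + 42*l^3 - 7*l^2 - 79*l - 48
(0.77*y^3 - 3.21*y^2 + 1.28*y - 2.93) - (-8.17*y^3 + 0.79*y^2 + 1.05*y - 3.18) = 8.94*y^3 - 4.0*y^2 + 0.23*y + 0.25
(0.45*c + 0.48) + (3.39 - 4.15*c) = 3.87 - 3.7*c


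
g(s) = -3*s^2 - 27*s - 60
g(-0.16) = -55.76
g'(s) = -6*s - 27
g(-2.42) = -12.23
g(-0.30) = -52.17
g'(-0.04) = -26.76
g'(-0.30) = -25.20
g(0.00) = -60.00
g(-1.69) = -22.94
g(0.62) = -77.89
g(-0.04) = -58.92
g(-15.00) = -330.00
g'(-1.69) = -16.86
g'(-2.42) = -12.48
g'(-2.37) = -12.78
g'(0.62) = -30.72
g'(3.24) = -46.44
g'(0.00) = -27.00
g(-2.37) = -12.86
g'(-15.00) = 63.00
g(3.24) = -178.97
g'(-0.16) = -26.04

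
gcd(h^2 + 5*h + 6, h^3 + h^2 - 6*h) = h + 3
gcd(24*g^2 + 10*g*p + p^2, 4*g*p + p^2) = 4*g + p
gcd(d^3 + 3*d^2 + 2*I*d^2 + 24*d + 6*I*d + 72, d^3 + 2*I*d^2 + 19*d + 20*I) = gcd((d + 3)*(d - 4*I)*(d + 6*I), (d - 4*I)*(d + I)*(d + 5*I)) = d - 4*I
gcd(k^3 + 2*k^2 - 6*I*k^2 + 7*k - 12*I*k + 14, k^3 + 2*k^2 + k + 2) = k^2 + k*(2 + I) + 2*I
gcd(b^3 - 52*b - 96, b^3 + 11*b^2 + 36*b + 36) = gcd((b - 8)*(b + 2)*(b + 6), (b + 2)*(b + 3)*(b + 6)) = b^2 + 8*b + 12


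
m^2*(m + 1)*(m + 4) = m^4 + 5*m^3 + 4*m^2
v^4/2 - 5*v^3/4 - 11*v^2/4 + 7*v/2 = v*(v/2 + 1)*(v - 7/2)*(v - 1)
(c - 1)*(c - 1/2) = c^2 - 3*c/2 + 1/2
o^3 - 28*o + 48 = (o - 4)*(o - 2)*(o + 6)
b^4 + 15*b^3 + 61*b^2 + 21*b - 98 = (b - 1)*(b + 2)*(b + 7)^2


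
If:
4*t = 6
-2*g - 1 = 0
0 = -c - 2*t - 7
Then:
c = -10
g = -1/2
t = 3/2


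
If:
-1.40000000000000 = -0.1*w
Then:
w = 14.00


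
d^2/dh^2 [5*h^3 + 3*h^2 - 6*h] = 30*h + 6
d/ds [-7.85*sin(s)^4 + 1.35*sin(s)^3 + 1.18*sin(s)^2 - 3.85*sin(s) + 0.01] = (-31.4*sin(s)^3 + 4.05*sin(s)^2 + 2.36*sin(s) - 3.85)*cos(s)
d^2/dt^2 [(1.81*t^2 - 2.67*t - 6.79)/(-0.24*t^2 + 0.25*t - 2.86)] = (-1.11022302462516e-16*t^4 + 0.0903839999999998*t^3 + 9.800928*t^2 - 13.440528*t - 34.264614)/(0.013824*t^6 - 0.0432*t^5 + 0.539208*t^4 - 1.045225*t^3 + 6.425562*t^2 - 6.1347*t + 23.393656)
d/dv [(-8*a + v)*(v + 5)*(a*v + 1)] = -a*(8*a - v)*(v + 5) - (8*a - v)*(a*v + 1) + (v + 5)*(a*v + 1)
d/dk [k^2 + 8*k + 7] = 2*k + 8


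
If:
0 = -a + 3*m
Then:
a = 3*m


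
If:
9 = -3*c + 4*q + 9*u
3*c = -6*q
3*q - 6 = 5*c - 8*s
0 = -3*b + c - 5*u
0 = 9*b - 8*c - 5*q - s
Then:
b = -1451/1677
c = -756/559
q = 378/559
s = -15/43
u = 139/559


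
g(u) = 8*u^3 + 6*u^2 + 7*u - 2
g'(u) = 24*u^2 + 12*u + 7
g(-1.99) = -55.21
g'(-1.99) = 78.16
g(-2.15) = -68.82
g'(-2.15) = 92.14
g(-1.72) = -37.00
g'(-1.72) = 57.36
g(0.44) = 2.92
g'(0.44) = 16.93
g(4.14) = 697.48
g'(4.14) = 468.03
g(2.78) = 235.71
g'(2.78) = 225.84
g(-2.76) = -143.81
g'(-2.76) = 156.70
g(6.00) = 1984.00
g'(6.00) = 943.00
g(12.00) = 14770.00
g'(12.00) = 3607.00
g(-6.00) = -1556.00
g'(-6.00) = 799.00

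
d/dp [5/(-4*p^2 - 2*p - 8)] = 5*(4*p + 1)/(2*(2*p^2 + p + 4)^2)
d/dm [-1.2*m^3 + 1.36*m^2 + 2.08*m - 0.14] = -3.6*m^2 + 2.72*m + 2.08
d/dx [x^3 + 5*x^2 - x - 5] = 3*x^2 + 10*x - 1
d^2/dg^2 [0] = 0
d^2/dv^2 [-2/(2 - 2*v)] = 2/(v - 1)^3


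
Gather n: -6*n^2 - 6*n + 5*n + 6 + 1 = -6*n^2 - n + 7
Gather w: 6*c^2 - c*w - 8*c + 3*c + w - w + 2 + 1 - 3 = 6*c^2 - c*w - 5*c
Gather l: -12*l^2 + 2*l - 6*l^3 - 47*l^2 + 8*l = -6*l^3 - 59*l^2 + 10*l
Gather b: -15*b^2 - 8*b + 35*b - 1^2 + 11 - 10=-15*b^2 + 27*b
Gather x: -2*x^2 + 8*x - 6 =-2*x^2 + 8*x - 6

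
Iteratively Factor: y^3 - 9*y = (y)*(y^2 - 9) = y*(y + 3)*(y - 3)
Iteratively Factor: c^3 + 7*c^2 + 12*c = (c + 4)*(c^2 + 3*c) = (c + 3)*(c + 4)*(c)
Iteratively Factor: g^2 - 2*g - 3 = (g + 1)*(g - 3)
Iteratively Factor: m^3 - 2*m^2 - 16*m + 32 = (m + 4)*(m^2 - 6*m + 8) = (m - 4)*(m + 4)*(m - 2)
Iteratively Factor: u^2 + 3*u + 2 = (u + 1)*(u + 2)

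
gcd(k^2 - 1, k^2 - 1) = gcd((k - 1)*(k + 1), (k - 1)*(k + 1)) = k^2 - 1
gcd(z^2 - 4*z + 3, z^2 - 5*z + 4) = z - 1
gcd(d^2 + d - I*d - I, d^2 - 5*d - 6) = d + 1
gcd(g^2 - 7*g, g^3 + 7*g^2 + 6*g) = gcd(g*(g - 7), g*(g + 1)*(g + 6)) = g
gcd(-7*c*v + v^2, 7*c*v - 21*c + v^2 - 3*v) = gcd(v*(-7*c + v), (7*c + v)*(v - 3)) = 1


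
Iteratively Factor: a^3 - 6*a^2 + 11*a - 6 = (a - 3)*(a^2 - 3*a + 2) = (a - 3)*(a - 1)*(a - 2)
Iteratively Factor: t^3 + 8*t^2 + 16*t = (t)*(t^2 + 8*t + 16) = t*(t + 4)*(t + 4)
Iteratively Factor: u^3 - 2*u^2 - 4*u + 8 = (u + 2)*(u^2 - 4*u + 4) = (u - 2)*(u + 2)*(u - 2)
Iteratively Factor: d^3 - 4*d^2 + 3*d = (d - 3)*(d^2 - d) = d*(d - 3)*(d - 1)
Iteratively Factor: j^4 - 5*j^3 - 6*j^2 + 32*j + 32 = (j + 2)*(j^3 - 7*j^2 + 8*j + 16) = (j - 4)*(j + 2)*(j^2 - 3*j - 4) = (j - 4)*(j + 1)*(j + 2)*(j - 4)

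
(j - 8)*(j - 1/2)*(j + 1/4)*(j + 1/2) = j^4 - 31*j^3/4 - 9*j^2/4 + 31*j/16 + 1/2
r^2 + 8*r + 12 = (r + 2)*(r + 6)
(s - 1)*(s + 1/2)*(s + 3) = s^3 + 5*s^2/2 - 2*s - 3/2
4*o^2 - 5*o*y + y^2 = (-4*o + y)*(-o + y)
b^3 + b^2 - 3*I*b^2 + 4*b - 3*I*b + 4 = (b + 1)*(b - 4*I)*(b + I)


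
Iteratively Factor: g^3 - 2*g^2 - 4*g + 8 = (g + 2)*(g^2 - 4*g + 4) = (g - 2)*(g + 2)*(g - 2)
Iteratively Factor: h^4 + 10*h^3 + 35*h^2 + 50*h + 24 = (h + 1)*(h^3 + 9*h^2 + 26*h + 24) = (h + 1)*(h + 4)*(h^2 + 5*h + 6) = (h + 1)*(h + 2)*(h + 4)*(h + 3)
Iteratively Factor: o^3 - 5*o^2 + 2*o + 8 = (o - 2)*(o^2 - 3*o - 4) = (o - 4)*(o - 2)*(o + 1)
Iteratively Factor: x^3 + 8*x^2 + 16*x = (x + 4)*(x^2 + 4*x) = x*(x + 4)*(x + 4)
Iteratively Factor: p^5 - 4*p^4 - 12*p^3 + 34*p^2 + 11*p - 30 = (p - 2)*(p^4 - 2*p^3 - 16*p^2 + 2*p + 15) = (p - 2)*(p - 1)*(p^3 - p^2 - 17*p - 15) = (p - 2)*(p - 1)*(p + 1)*(p^2 - 2*p - 15) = (p - 2)*(p - 1)*(p + 1)*(p + 3)*(p - 5)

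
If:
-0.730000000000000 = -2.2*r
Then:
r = 0.33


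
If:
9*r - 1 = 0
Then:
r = 1/9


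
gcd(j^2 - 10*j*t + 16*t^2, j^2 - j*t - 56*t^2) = -j + 8*t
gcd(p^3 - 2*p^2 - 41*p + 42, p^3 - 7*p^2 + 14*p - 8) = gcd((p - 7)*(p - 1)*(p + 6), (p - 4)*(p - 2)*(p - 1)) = p - 1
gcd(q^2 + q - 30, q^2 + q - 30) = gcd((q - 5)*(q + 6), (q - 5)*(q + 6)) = q^2 + q - 30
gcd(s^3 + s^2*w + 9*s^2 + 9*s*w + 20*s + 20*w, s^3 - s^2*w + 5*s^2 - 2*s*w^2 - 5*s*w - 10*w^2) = s^2 + s*w + 5*s + 5*w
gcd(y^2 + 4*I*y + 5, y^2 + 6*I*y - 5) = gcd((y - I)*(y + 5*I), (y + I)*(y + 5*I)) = y + 5*I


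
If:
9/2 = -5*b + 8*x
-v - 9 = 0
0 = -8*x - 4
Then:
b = -17/10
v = -9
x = -1/2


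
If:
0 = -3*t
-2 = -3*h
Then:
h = 2/3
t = 0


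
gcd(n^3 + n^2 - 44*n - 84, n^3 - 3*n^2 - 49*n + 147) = n - 7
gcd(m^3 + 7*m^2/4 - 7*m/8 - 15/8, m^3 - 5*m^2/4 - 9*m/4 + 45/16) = m + 3/2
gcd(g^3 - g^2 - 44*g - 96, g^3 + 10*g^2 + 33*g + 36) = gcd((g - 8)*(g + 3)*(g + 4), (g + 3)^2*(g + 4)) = g^2 + 7*g + 12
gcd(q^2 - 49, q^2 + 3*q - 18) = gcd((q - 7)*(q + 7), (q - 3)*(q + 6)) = 1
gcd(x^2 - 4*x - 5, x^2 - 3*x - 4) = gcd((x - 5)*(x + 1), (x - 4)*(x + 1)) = x + 1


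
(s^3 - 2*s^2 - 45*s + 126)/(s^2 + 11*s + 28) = (s^2 - 9*s + 18)/(s + 4)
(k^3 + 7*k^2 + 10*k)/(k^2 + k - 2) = k*(k + 5)/(k - 1)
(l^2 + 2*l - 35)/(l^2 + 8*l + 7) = (l - 5)/(l + 1)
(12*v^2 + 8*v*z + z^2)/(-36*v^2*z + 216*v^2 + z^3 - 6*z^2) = (2*v + z)/(-6*v*z + 36*v + z^2 - 6*z)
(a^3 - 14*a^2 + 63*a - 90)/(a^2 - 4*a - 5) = (a^2 - 9*a + 18)/(a + 1)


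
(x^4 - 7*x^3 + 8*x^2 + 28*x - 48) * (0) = 0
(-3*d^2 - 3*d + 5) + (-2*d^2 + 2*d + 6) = -5*d^2 - d + 11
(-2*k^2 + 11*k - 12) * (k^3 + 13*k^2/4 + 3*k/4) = -2*k^5 + 9*k^4/2 + 89*k^3/4 - 123*k^2/4 - 9*k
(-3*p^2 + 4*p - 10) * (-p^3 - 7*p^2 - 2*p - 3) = 3*p^5 + 17*p^4 - 12*p^3 + 71*p^2 + 8*p + 30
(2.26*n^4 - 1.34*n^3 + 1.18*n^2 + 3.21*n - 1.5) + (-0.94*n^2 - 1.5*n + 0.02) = 2.26*n^4 - 1.34*n^3 + 0.24*n^2 + 1.71*n - 1.48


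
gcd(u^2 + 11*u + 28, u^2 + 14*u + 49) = u + 7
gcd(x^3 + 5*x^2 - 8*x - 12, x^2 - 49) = 1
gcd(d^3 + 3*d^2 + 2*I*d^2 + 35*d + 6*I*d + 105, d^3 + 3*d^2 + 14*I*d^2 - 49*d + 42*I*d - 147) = d^2 + d*(3 + 7*I) + 21*I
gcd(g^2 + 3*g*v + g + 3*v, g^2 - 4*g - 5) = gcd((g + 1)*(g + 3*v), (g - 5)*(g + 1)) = g + 1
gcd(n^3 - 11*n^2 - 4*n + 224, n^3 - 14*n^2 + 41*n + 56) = n^2 - 15*n + 56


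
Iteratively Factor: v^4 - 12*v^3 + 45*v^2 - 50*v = (v)*(v^3 - 12*v^2 + 45*v - 50) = v*(v - 5)*(v^2 - 7*v + 10) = v*(v - 5)^2*(v - 2)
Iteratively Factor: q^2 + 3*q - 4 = (q + 4)*(q - 1)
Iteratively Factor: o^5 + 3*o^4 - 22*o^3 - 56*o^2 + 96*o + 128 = (o - 4)*(o^4 + 7*o^3 + 6*o^2 - 32*o - 32) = (o - 4)*(o - 2)*(o^3 + 9*o^2 + 24*o + 16) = (o - 4)*(o - 2)*(o + 1)*(o^2 + 8*o + 16) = (o - 4)*(o - 2)*(o + 1)*(o + 4)*(o + 4)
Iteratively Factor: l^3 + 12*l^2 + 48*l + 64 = (l + 4)*(l^2 + 8*l + 16) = (l + 4)^2*(l + 4)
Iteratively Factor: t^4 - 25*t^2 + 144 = (t + 4)*(t^3 - 4*t^2 - 9*t + 36) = (t - 4)*(t + 4)*(t^2 - 9) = (t - 4)*(t - 3)*(t + 4)*(t + 3)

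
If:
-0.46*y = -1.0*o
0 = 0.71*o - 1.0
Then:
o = 1.41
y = 3.06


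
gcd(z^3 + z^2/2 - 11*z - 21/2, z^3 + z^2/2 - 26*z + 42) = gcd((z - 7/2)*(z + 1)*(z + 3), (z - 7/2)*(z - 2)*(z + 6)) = z - 7/2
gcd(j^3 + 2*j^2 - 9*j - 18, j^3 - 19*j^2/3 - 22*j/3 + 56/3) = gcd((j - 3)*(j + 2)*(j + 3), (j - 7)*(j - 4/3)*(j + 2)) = j + 2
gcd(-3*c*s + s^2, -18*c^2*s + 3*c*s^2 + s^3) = -3*c*s + s^2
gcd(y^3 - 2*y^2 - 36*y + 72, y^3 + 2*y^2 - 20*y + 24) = y^2 + 4*y - 12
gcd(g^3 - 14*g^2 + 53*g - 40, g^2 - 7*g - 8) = g - 8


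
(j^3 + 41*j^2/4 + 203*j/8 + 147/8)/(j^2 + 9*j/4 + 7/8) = (2*j^2 + 17*j + 21)/(2*j + 1)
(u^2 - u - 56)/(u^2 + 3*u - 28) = (u - 8)/(u - 4)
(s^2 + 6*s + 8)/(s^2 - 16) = (s + 2)/(s - 4)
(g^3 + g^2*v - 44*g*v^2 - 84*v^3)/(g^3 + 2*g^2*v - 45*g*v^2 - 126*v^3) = (g + 2*v)/(g + 3*v)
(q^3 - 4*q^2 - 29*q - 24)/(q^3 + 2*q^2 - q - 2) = (q^2 - 5*q - 24)/(q^2 + q - 2)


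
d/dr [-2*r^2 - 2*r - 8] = -4*r - 2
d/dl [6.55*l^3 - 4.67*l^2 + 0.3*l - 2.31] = 19.65*l^2 - 9.34*l + 0.3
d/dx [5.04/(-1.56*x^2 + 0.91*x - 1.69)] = (15.7248*x - 4.5864)/(1.56*x^2 - 0.91*x + 1.69)^2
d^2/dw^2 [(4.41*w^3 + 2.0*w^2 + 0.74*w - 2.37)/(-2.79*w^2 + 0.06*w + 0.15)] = (1.4210854715202e-14*w^4 - 15.91299*w^3 + 105.429762*w^2 - 4.833918*w + 1.924074)/(21.717639*w^6 - 1.401138*w^5 - 3.472713*w^4 + 0.150444*w^3 + 0.186705*w^2 - 0.00405*w - 0.003375)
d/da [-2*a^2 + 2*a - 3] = 2 - 4*a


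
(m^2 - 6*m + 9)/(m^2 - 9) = (m - 3)/(m + 3)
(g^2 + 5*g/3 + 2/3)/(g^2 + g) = (g + 2/3)/g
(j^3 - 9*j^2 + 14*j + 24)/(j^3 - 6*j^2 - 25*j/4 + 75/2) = 4*(j^2 - 3*j - 4)/(4*j^2 - 25)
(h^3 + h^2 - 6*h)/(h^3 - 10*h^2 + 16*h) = (h + 3)/(h - 8)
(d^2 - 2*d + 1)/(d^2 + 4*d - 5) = (d - 1)/(d + 5)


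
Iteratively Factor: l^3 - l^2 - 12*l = (l + 3)*(l^2 - 4*l) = l*(l + 3)*(l - 4)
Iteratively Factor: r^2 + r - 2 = (r + 2)*(r - 1)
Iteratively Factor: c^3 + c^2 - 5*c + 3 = (c + 3)*(c^2 - 2*c + 1) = (c - 1)*(c + 3)*(c - 1)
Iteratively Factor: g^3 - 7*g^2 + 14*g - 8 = (g - 4)*(g^2 - 3*g + 2) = (g - 4)*(g - 1)*(g - 2)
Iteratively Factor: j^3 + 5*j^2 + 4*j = (j)*(j^2 + 5*j + 4) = j*(j + 1)*(j + 4)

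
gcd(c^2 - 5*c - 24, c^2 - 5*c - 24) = c^2 - 5*c - 24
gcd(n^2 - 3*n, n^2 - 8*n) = n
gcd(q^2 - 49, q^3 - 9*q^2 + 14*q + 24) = 1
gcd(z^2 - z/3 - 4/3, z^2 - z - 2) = z + 1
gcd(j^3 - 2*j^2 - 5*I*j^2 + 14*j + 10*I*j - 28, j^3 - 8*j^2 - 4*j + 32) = j - 2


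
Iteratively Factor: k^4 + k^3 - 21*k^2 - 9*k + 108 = (k + 4)*(k^3 - 3*k^2 - 9*k + 27) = (k - 3)*(k + 4)*(k^2 - 9) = (k - 3)^2*(k + 4)*(k + 3)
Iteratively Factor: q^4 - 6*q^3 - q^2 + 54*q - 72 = (q - 2)*(q^3 - 4*q^2 - 9*q + 36) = (q - 3)*(q - 2)*(q^2 - q - 12) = (q - 4)*(q - 3)*(q - 2)*(q + 3)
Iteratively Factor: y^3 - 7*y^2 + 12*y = (y)*(y^2 - 7*y + 12) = y*(y - 4)*(y - 3)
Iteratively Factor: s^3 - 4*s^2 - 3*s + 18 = (s + 2)*(s^2 - 6*s + 9) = (s - 3)*(s + 2)*(s - 3)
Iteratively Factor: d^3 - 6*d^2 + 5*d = (d - 1)*(d^2 - 5*d) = (d - 5)*(d - 1)*(d)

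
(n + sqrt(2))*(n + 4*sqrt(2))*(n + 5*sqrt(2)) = n^3 + 10*sqrt(2)*n^2 + 58*n + 40*sqrt(2)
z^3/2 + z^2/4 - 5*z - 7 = (z/2 + 1)*(z - 7/2)*(z + 2)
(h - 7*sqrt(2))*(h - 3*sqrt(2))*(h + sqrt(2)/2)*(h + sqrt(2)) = h^4 - 17*sqrt(2)*h^3/2 + 13*h^2 + 53*sqrt(2)*h + 42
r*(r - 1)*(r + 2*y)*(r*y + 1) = r^4*y + 2*r^3*y^2 - r^3*y + r^3 - 2*r^2*y^2 + 2*r^2*y - r^2 - 2*r*y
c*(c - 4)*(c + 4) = c^3 - 16*c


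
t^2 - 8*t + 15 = (t - 5)*(t - 3)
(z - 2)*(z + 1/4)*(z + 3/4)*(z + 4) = z^4 + 3*z^3 - 93*z^2/16 - 61*z/8 - 3/2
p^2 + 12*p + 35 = (p + 5)*(p + 7)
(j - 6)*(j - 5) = j^2 - 11*j + 30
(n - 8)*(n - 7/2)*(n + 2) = n^3 - 19*n^2/2 + 5*n + 56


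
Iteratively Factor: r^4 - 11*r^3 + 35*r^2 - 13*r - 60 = (r - 5)*(r^3 - 6*r^2 + 5*r + 12) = (r - 5)*(r + 1)*(r^2 - 7*r + 12) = (r - 5)*(r - 4)*(r + 1)*(r - 3)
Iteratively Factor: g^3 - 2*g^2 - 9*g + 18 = (g - 3)*(g^2 + g - 6) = (g - 3)*(g + 3)*(g - 2)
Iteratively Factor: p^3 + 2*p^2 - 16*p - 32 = (p + 2)*(p^2 - 16) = (p + 2)*(p + 4)*(p - 4)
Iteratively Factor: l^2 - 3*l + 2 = (l - 2)*(l - 1)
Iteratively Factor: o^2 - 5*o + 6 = (o - 3)*(o - 2)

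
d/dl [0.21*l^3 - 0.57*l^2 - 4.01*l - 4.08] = 0.63*l^2 - 1.14*l - 4.01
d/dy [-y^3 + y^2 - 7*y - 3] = -3*y^2 + 2*y - 7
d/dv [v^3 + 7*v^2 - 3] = v*(3*v + 14)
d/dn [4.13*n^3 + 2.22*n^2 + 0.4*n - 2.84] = 12.39*n^2 + 4.44*n + 0.4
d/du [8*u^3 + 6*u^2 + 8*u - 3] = 24*u^2 + 12*u + 8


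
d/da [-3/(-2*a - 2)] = -3/(2*(a + 1)^2)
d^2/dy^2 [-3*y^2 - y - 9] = -6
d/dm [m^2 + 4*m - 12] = 2*m + 4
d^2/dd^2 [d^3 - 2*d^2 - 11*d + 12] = 6*d - 4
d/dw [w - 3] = 1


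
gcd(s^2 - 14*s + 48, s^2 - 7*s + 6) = s - 6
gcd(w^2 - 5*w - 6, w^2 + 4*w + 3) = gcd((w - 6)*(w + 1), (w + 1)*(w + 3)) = w + 1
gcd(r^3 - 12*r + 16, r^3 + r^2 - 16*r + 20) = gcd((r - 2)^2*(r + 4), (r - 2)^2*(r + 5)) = r^2 - 4*r + 4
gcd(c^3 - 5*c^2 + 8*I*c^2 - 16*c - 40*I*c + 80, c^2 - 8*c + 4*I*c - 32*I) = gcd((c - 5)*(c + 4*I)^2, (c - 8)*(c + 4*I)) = c + 4*I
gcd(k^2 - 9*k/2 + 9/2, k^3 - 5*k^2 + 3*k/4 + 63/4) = k - 3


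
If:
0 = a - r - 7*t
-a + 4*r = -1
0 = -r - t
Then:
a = 3/5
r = -1/10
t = 1/10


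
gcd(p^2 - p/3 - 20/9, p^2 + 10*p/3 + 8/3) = p + 4/3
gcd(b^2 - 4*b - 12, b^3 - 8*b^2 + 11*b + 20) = 1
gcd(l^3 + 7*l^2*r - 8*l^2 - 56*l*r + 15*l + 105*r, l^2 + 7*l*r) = l + 7*r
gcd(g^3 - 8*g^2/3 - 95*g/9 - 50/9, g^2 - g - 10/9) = g + 2/3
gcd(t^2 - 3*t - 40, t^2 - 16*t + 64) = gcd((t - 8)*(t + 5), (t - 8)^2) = t - 8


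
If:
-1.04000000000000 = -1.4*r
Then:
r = 0.74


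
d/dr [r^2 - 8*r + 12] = 2*r - 8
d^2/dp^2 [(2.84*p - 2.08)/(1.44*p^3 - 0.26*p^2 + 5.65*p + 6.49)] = (35.334144*p^5 - 58.136832*p^4 - 33.36848*p^3 - 420.878976*p^2 + 163.719504*p - 348.094264)/(2.985984*p^9 - 1.617408*p^8 + 35.439552*p^7 + 27.663256*p^6 + 124.471884*p^5 + 293.232462*p^4 + 305.118097*p^3 + 588.677397*p^2 + 713.935695*p + 273.359449)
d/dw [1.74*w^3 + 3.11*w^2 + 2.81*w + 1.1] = 5.22*w^2 + 6.22*w + 2.81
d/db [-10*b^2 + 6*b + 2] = 6 - 20*b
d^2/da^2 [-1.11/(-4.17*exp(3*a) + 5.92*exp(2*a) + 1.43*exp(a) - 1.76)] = ((-41.6583*exp(2*a) + 26.2848*exp(a) + 1.5873)*(4.17*exp(3*a) - 5.92*exp(2*a) - 1.43*exp(a) + 1.76) + 1.11*(-25.02*exp(2*a) + 23.68*exp(a) + 2.86)*(-12.51*exp(2*a) + 11.84*exp(a) + 1.43)*exp(a))*exp(a)/(4.17*exp(3*a) - 5.92*exp(2*a) - 1.43*exp(a) + 1.76)^3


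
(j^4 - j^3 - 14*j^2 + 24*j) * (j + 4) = j^5 + 3*j^4 - 18*j^3 - 32*j^2 + 96*j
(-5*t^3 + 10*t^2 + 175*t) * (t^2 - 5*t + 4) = -5*t^5 + 35*t^4 + 105*t^3 - 835*t^2 + 700*t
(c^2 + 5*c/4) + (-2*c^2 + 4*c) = -c^2 + 21*c/4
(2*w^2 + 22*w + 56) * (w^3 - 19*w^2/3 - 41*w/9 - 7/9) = 2*w^5 + 28*w^4/3 - 832*w^3/9 - 4108*w^2/9 - 2450*w/9 - 392/9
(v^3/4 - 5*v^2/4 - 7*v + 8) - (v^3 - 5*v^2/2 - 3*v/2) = -3*v^3/4 + 5*v^2/4 - 11*v/2 + 8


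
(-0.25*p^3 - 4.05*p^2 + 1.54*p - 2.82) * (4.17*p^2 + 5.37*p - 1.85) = -1.0425*p^5 - 18.231*p^4 - 14.8642*p^3 + 4.0029*p^2 - 17.9924*p + 5.217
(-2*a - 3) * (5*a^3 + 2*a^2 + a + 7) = -10*a^4 - 19*a^3 - 8*a^2 - 17*a - 21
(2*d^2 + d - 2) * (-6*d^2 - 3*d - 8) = -12*d^4 - 12*d^3 - 7*d^2 - 2*d + 16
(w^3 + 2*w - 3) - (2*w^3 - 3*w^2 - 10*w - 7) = -w^3 + 3*w^2 + 12*w + 4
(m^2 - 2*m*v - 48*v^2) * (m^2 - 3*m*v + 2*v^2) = m^4 - 5*m^3*v - 40*m^2*v^2 + 140*m*v^3 - 96*v^4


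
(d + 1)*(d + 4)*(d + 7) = d^3 + 12*d^2 + 39*d + 28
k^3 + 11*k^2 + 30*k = k*(k + 5)*(k + 6)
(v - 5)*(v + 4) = v^2 - v - 20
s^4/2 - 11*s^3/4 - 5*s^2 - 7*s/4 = s*(s/2 + 1/2)*(s - 7)*(s + 1/2)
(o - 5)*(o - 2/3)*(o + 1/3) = o^3 - 16*o^2/3 + 13*o/9 + 10/9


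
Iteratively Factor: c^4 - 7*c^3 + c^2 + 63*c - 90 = (c - 2)*(c^3 - 5*c^2 - 9*c + 45) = (c - 5)*(c - 2)*(c^2 - 9) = (c - 5)*(c - 2)*(c + 3)*(c - 3)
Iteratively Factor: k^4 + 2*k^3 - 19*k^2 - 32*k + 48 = (k + 3)*(k^3 - k^2 - 16*k + 16) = (k - 4)*(k + 3)*(k^2 + 3*k - 4) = (k - 4)*(k - 1)*(k + 3)*(k + 4)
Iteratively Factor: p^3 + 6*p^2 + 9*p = (p + 3)*(p^2 + 3*p) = (p + 3)^2*(p)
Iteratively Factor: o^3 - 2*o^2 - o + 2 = (o - 1)*(o^2 - o - 2) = (o - 1)*(o + 1)*(o - 2)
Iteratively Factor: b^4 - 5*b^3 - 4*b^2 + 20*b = (b - 5)*(b^3 - 4*b) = b*(b - 5)*(b^2 - 4) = b*(b - 5)*(b + 2)*(b - 2)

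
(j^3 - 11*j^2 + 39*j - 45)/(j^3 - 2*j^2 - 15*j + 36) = (j - 5)/(j + 4)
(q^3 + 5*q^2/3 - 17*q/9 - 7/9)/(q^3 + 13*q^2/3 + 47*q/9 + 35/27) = 3*(q - 1)/(3*q + 5)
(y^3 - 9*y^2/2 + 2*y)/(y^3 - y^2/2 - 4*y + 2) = y*(y - 4)/(y^2 - 4)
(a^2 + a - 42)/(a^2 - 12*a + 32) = (a^2 + a - 42)/(a^2 - 12*a + 32)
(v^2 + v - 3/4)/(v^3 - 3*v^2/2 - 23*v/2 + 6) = (v + 3/2)/(v^2 - v - 12)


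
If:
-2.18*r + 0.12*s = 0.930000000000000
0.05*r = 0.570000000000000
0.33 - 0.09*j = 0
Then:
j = 3.67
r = 11.40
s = 214.85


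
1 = 1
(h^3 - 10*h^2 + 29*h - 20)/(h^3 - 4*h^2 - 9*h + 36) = (h^2 - 6*h + 5)/(h^2 - 9)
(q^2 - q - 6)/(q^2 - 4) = (q - 3)/(q - 2)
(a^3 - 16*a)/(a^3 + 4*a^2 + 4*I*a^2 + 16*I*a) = (a - 4)/(a + 4*I)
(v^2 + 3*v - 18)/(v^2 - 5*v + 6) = (v + 6)/(v - 2)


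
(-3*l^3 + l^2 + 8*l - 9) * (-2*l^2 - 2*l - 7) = 6*l^5 + 4*l^4 + 3*l^3 - 5*l^2 - 38*l + 63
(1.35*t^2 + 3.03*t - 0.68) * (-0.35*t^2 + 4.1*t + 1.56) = -0.4725*t^4 + 4.4745*t^3 + 14.767*t^2 + 1.9388*t - 1.0608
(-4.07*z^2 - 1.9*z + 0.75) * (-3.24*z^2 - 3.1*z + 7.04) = 13.1868*z^4 + 18.773*z^3 - 25.1928*z^2 - 15.701*z + 5.28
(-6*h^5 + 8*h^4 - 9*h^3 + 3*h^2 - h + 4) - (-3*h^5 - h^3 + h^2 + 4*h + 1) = -3*h^5 + 8*h^4 - 8*h^3 + 2*h^2 - 5*h + 3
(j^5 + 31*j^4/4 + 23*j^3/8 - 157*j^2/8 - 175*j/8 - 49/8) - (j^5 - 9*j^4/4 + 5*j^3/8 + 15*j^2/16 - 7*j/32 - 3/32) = 10*j^4 + 9*j^3/4 - 329*j^2/16 - 693*j/32 - 193/32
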